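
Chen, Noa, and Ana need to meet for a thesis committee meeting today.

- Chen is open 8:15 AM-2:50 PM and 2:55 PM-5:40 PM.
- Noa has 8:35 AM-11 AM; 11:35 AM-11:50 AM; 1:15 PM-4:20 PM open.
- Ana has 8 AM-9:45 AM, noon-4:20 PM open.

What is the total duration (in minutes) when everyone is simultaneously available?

250

Chen ∩ Noa: 08:35-11:00, 11:35-11:50, 13:15-14:50, 14:55-16:20.
Chen ∩ Noa ∩ Ana: 08:35-09:45, 13:15-14:50, 14:55-16:20.
Summing the common windows: 70 + 95 + 85 = 250 minutes.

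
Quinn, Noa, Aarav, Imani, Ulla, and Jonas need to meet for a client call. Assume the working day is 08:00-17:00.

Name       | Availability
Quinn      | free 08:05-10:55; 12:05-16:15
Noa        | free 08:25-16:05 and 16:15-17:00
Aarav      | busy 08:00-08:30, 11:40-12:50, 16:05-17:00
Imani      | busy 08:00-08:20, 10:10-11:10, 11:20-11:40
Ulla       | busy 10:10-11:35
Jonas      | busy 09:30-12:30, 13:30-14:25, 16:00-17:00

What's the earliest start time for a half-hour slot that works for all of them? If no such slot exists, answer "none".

08:30

Quinn free: 08:05-10:55, 12:05-16:15.
Noa free: 08:25-16:05, 16:15-17:00.
Aarav free: 08:30-11:40, 12:50-16:05 (invert busy blocks within the working day).
Imani free: 08:20-10:10, 11:10-11:20, 11:40-17:00 (invert busy blocks within the working day).
Ulla free: 08:00-10:10, 11:35-17:00 (invert busy blocks within the working day).
Jonas free: 08:00-09:30, 12:30-13:30, 14:25-16:00 (invert busy blocks within the working day).
Quinn ∩ Noa: 08:25-10:55, 12:05-16:05.
Quinn ∩ Noa ∩ Aarav: 08:30-10:55, 12:50-16:05.
Quinn ∩ Noa ∩ Aarav ∩ Imani: 08:30-10:10, 12:50-16:05.
Quinn ∩ Noa ∩ Aarav ∩ Imani ∩ Ulla: 08:30-10:10, 12:50-16:05.
Quinn ∩ Noa ∩ Aarav ∩ Imani ∩ Ulla ∩ Jonas: 08:30-09:30, 12:50-13:30, 14:25-16:00.
Those are the intersection windows.
The first common window of at least 30 minutes is 08:30-09:30, so the earliest start is 08:30.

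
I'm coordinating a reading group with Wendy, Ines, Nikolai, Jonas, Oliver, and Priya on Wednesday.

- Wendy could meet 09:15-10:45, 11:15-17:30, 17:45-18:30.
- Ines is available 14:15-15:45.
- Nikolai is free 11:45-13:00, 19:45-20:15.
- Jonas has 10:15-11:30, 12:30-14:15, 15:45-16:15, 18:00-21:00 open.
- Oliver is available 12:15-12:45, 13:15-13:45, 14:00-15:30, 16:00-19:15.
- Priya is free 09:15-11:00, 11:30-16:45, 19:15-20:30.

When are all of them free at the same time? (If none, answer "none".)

none

Wendy ∩ Ines: 14:15-15:45.
Wendy ∩ Ines ∩ Nikolai: ∅.
Wendy ∩ Ines ∩ Nikolai ∩ Jonas: ∅.
Wendy ∩ Ines ∩ Nikolai ∩ Jonas ∩ Oliver: ∅.
Wendy ∩ Ines ∩ Nikolai ∩ Jonas ∩ Oliver ∩ Priya: ∅.
There is no time when everyone is free.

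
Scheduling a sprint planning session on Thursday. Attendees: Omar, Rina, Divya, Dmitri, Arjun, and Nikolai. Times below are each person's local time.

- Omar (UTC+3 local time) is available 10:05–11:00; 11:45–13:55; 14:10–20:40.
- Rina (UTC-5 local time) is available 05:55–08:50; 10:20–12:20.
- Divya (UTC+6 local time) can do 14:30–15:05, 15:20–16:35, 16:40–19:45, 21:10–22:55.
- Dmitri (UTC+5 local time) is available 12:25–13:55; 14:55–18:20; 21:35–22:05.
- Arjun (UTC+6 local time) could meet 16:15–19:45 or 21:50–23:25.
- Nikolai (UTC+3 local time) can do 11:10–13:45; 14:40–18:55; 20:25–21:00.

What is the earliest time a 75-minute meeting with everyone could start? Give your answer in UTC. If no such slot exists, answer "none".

11:40

Omar in UTC: 07:05-08:00, 08:45-10:55, 11:10-17:40 (subtract 3h to convert from UTC+3).
Rina in UTC: 10:55-13:50, 15:20-17:20 (add 5h to convert from UTC-5).
Divya in UTC: 08:30-09:05, 09:20-10:35, 10:40-13:45, 15:10-16:55 (subtract 6h to convert from UTC+6).
Dmitri in UTC: 07:25-08:55, 09:55-13:20, 16:35-17:05 (subtract 5h to convert from UTC+5).
Arjun in UTC: 10:15-13:45, 15:50-17:25 (subtract 6h to convert from UTC+6).
Nikolai in UTC: 08:10-10:45, 11:40-15:55, 17:25-18:00 (subtract 3h to convert from UTC+3).
Omar ∩ Rina: 11:10-13:50, 15:20-17:20.
Omar ∩ Rina ∩ Divya: 11:10-13:45, 15:20-16:55.
Omar ∩ Rina ∩ Divya ∩ Dmitri: 11:10-13:20, 16:35-16:55.
Omar ∩ Rina ∩ Divya ∩ Dmitri ∩ Arjun: 11:10-13:20, 16:35-16:55.
Omar ∩ Rina ∩ Divya ∩ Dmitri ∩ Arjun ∩ Nikolai: 11:40-13:20.
So the common availability across everyone is 11:40-13:20.
The first common window of at least 75 minutes is 11:40-13:20, so the earliest start is 11:40.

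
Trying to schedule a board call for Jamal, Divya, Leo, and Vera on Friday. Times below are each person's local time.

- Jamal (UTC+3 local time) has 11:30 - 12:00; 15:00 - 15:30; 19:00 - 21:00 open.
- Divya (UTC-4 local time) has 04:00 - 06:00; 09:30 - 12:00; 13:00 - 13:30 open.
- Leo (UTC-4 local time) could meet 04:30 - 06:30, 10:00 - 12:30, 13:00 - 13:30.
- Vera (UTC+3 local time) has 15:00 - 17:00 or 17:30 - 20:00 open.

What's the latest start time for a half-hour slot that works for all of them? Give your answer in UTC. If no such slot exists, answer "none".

Jamal in UTC: 08:30-09:00, 12:00-12:30, 16:00-18:00 (subtract 3h to convert from UTC+3).
Divya in UTC: 08:00-10:00, 13:30-16:00, 17:00-17:30 (add 4h to convert from UTC-4).
Leo in UTC: 08:30-10:30, 14:00-16:30, 17:00-17:30 (add 4h to convert from UTC-4).
Vera in UTC: 12:00-14:00, 14:30-17:00 (subtract 3h to convert from UTC+3).
Jamal ∩ Divya: 08:30-09:00, 17:00-17:30.
Jamal ∩ Divya ∩ Leo: 08:30-09:00, 17:00-17:30.
Jamal ∩ Divya ∩ Leo ∩ Vera: ∅.
There is no time when everyone is free.
No common window is at least 30 minutes long.

none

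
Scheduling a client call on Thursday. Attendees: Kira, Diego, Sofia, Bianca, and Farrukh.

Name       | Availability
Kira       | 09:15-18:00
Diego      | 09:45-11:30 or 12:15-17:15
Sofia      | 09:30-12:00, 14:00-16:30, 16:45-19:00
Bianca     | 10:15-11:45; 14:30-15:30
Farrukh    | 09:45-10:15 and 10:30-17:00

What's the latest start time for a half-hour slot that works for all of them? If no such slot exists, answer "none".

Kira ∩ Diego: 09:45-11:30, 12:15-17:15.
Kira ∩ Diego ∩ Sofia: 09:45-11:30, 14:00-16:30, 16:45-17:15.
Kira ∩ Diego ∩ Sofia ∩ Bianca: 10:15-11:30, 14:30-15:30.
Kira ∩ Diego ∩ Sofia ∩ Bianca ∩ Farrukh: 10:30-11:30, 14:30-15:30.
The last common window of at least 30 minutes is 14:30-15:30; a 30-minute meeting can start as late as 15:00 and still end by 15:30.

15:00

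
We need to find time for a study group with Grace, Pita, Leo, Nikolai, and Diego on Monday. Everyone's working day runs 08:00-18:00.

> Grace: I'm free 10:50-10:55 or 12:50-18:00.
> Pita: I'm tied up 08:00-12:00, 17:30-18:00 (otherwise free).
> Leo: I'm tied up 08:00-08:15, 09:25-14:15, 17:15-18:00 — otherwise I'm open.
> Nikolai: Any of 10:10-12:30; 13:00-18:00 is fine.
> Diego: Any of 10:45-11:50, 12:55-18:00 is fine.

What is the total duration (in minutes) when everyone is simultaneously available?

180

Grace free: 10:50-10:55, 12:50-18:00.
Pita free: 12:00-17:30 (invert busy blocks within the working day).
Leo free: 08:15-09:25, 14:15-17:15 (invert busy blocks within the working day).
Nikolai free: 10:10-12:30, 13:00-18:00.
Diego free: 10:45-11:50, 12:55-18:00.
Grace ∩ Pita: 12:50-17:30.
Grace ∩ Pita ∩ Leo: 14:15-17:15.
Grace ∩ Pita ∩ Leo ∩ Nikolai: 14:15-17:15.
Grace ∩ Pita ∩ Leo ∩ Nikolai ∩ Diego: 14:15-17:15.
So the common availability across everyone is 14:15-17:15.
That's a single block of 180 minutes.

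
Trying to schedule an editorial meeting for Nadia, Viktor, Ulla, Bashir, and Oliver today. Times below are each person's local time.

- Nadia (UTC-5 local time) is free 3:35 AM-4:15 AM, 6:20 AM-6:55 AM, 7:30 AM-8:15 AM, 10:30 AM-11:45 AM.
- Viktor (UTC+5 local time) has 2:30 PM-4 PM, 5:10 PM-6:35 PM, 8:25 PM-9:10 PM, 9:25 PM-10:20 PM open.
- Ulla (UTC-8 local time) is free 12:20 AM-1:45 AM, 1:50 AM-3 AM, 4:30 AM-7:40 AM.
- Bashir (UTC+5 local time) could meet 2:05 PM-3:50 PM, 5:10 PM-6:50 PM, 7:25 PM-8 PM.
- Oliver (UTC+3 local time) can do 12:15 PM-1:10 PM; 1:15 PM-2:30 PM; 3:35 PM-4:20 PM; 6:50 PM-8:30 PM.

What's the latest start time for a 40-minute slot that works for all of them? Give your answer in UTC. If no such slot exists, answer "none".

12:35

Nadia in UTC: 08:35-09:15, 11:20-11:55, 12:30-13:15, 15:30-16:45 (add 5h to convert from UTC-5).
Viktor in UTC: 09:30-11:00, 12:10-13:35, 15:25-16:10, 16:25-17:20 (subtract 5h to convert from UTC+5).
Ulla in UTC: 08:20-09:45, 09:50-11:00, 12:30-15:40 (add 8h to convert from UTC-8).
Bashir in UTC: 09:05-10:50, 12:10-13:50, 14:25-15:00 (subtract 5h to convert from UTC+5).
Oliver in UTC: 09:15-10:10, 10:15-11:30, 12:35-13:20, 15:50-17:30 (subtract 3h to convert from UTC+3).
Nadia ∩ Viktor: 12:30-13:15, 15:30-16:10, 16:25-16:45.
Nadia ∩ Viktor ∩ Ulla: 12:30-13:15, 15:30-15:40.
Nadia ∩ Viktor ∩ Ulla ∩ Bashir: 12:30-13:15.
Nadia ∩ Viktor ∩ Ulla ∩ Bashir ∩ Oliver: 12:35-13:15.
So the common availability across everyone is 12:35-13:15.
The last common window of at least 40 minutes is 12:35-13:15; a 40-minute meeting can start as late as 12:35 and still end by 13:15.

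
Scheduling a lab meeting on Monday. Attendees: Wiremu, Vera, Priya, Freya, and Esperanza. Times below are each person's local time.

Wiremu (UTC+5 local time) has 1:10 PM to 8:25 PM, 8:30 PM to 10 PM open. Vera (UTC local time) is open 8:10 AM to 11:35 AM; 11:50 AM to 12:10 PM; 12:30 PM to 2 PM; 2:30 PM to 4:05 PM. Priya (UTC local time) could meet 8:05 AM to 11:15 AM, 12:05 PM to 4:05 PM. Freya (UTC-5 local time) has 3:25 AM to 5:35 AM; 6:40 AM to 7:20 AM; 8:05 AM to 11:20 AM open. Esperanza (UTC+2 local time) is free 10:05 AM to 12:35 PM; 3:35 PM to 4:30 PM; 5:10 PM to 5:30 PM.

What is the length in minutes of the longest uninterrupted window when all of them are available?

130

Wiremu in UTC: 08:10-15:25, 15:30-17:00 (subtract 5h to convert from UTC+5).
Vera in UTC: 08:10-11:35, 11:50-12:10, 12:30-14:00, 14:30-16:05.
Priya in UTC: 08:05-11:15, 12:05-16:05.
Freya in UTC: 08:25-10:35, 11:40-12:20, 13:05-16:20 (add 5h to convert from UTC-5).
Esperanza in UTC: 08:05-10:35, 13:35-14:30, 15:10-15:30 (subtract 2h to convert from UTC+2).
Wiremu ∩ Vera: 08:10-11:35, 11:50-12:10, 12:30-14:00, 14:30-15:25, 15:30-16:05.
Wiremu ∩ Vera ∩ Priya: 08:10-11:15, 12:05-12:10, 12:30-14:00, 14:30-15:25, 15:30-16:05.
Wiremu ∩ Vera ∩ Priya ∩ Freya: 08:25-10:35, 12:05-12:10, 13:05-14:00, 14:30-15:25, 15:30-16:05.
Wiremu ∩ Vera ∩ Priya ∩ Freya ∩ Esperanza: 08:25-10:35, 13:35-14:00, 15:10-15:25.
Those are the intersection windows.
The longest is 08:25-10:35 at 130 minutes.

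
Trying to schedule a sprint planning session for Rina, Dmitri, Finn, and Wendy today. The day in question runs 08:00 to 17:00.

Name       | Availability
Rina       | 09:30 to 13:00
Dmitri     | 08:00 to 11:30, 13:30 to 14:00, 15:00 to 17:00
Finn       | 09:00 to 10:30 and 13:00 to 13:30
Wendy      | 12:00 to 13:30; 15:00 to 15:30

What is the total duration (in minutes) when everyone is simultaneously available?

0

Rina ∩ Dmitri: 09:30-11:30.
Rina ∩ Dmitri ∩ Finn: 09:30-10:30.
Rina ∩ Dmitri ∩ Finn ∩ Wendy: ∅.
There is no time when everyone is free.
There is no common window, so the total is 0 minutes.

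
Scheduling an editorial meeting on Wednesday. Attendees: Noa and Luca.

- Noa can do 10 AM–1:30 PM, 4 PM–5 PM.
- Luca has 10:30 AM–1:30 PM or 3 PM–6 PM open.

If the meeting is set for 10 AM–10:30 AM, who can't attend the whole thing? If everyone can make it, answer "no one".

Noa: free for 10:00-10:30. Luca: not fully free for 10:00-10:30.

Luca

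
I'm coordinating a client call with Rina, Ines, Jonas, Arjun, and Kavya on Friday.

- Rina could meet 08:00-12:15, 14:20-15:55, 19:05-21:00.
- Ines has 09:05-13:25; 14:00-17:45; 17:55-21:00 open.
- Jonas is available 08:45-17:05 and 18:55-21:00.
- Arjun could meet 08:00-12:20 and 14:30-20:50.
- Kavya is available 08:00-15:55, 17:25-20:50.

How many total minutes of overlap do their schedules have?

Rina ∩ Ines: 09:05-12:15, 14:20-15:55, 19:05-21:00.
Rina ∩ Ines ∩ Jonas: 09:05-12:15, 14:20-15:55, 19:05-21:00.
Rina ∩ Ines ∩ Jonas ∩ Arjun: 09:05-12:15, 14:30-15:55, 19:05-20:50.
Rina ∩ Ines ∩ Jonas ∩ Arjun ∩ Kavya: 09:05-12:15, 14:30-15:55, 19:05-20:50.
Summing the common windows: 190 + 85 + 105 = 380 minutes.

380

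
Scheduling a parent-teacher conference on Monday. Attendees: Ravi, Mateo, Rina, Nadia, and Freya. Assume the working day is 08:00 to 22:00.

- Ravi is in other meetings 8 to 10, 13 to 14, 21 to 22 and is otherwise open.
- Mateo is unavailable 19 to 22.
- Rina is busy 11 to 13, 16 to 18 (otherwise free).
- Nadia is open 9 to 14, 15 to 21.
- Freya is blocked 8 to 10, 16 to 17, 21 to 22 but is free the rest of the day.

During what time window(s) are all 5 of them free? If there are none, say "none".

Ravi free: 10:00-13:00, 14:00-21:00 (invert busy blocks within the working day).
Mateo free: 08:00-19:00 (invert busy blocks within the working day).
Rina free: 08:00-11:00, 13:00-16:00, 18:00-22:00 (invert busy blocks within the working day).
Nadia free: 09:00-14:00, 15:00-21:00.
Freya free: 10:00-16:00, 17:00-21:00 (invert busy blocks within the working day).
Ravi ∩ Mateo: 10:00-13:00, 14:00-19:00.
Ravi ∩ Mateo ∩ Rina: 10:00-11:00, 14:00-16:00, 18:00-19:00.
Ravi ∩ Mateo ∩ Rina ∩ Nadia: 10:00-11:00, 15:00-16:00, 18:00-19:00.
Ravi ∩ Mateo ∩ Rina ∩ Nadia ∩ Freya: 10:00-11:00, 15:00-16:00, 18:00-19:00.
So the common availability across everyone is 10:00-11:00, 15:00-16:00, 18:00-19:00.

10:00-11:00, 15:00-16:00, 18:00-19:00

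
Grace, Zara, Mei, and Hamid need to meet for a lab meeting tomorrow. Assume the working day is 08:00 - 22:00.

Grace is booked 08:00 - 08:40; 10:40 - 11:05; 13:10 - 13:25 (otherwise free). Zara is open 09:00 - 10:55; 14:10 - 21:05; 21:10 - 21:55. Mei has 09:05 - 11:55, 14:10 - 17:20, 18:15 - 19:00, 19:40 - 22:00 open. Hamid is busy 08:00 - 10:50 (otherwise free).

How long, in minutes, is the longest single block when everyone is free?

Grace free: 08:40-10:40, 11:05-13:10, 13:25-22:00 (invert busy blocks within the working day).
Zara free: 09:00-10:55, 14:10-21:05, 21:10-21:55.
Mei free: 09:05-11:55, 14:10-17:20, 18:15-19:00, 19:40-22:00.
Hamid free: 10:50-22:00 (invert busy blocks within the working day).
Grace ∩ Zara: 09:00-10:40, 14:10-21:05, 21:10-21:55.
Grace ∩ Zara ∩ Mei: 09:05-10:40, 14:10-17:20, 18:15-19:00, 19:40-21:05, 21:10-21:55.
Grace ∩ Zara ∩ Mei ∩ Hamid: 14:10-17:20, 18:15-19:00, 19:40-21:05, 21:10-21:55.
The longest is 14:10-17:20 at 190 minutes.

190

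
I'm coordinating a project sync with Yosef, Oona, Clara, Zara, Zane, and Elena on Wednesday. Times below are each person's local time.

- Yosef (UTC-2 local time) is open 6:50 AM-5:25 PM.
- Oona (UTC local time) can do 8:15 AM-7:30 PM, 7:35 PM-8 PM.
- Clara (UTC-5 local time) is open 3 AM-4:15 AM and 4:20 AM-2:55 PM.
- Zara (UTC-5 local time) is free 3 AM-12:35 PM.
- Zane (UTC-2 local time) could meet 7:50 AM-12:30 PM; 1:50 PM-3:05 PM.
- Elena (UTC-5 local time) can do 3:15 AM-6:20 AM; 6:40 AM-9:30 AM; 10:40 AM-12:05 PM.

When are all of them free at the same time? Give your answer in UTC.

Yosef in UTC: 08:50-19:25 (add 2h to convert from UTC-2).
Oona in UTC: 08:15-19:30, 19:35-20:00.
Clara in UTC: 08:00-09:15, 09:20-19:55 (add 5h to convert from UTC-5).
Zara in UTC: 08:00-17:35 (add 5h to convert from UTC-5).
Zane in UTC: 09:50-14:30, 15:50-17:05 (add 2h to convert from UTC-2).
Elena in UTC: 08:15-11:20, 11:40-14:30, 15:40-17:05 (add 5h to convert from UTC-5).
Yosef ∩ Oona: 08:50-19:25.
Yosef ∩ Oona ∩ Clara: 08:50-09:15, 09:20-19:25.
Yosef ∩ Oona ∩ Clara ∩ Zara: 08:50-09:15, 09:20-17:35.
Yosef ∩ Oona ∩ Clara ∩ Zara ∩ Zane: 09:50-14:30, 15:50-17:05.
Yosef ∩ Oona ∩ Clara ∩ Zara ∩ Zane ∩ Elena: 09:50-11:20, 11:40-14:30, 15:50-17:05.
So the common availability across everyone is 09:50-11:20, 11:40-14:30, 15:50-17:05.

09:50-11:20, 11:40-14:30, 15:50-17:05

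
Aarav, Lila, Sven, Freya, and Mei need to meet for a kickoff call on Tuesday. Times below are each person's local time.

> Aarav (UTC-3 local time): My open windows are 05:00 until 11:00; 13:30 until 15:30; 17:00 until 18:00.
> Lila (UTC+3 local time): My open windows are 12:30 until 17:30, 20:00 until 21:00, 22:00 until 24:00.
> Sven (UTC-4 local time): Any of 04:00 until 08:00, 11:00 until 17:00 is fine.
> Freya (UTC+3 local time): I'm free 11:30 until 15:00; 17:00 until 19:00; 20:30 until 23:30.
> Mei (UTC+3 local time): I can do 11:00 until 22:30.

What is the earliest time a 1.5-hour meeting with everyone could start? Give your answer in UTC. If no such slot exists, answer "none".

09:30

Aarav in UTC: 08:00-14:00, 16:30-18:30, 20:00-21:00 (add 3h to convert from UTC-3).
Lila in UTC: 09:30-14:30, 17:00-18:00, 19:00-21:00 (subtract 3h to convert from UTC+3).
Sven in UTC: 08:00-12:00, 15:00-21:00 (add 4h to convert from UTC-4).
Freya in UTC: 08:30-12:00, 14:00-16:00, 17:30-20:30 (subtract 3h to convert from UTC+3).
Mei in UTC: 08:00-19:30 (subtract 3h to convert from UTC+3).
Aarav ∩ Lila: 09:30-14:00, 17:00-18:00, 20:00-21:00.
Aarav ∩ Lila ∩ Sven: 09:30-12:00, 17:00-18:00, 20:00-21:00.
Aarav ∩ Lila ∩ Sven ∩ Freya: 09:30-12:00, 17:30-18:00, 20:00-20:30.
Aarav ∩ Lila ∩ Sven ∩ Freya ∩ Mei: 09:30-12:00, 17:30-18:00.
So the common availability across everyone is 09:30-12:00, 17:30-18:00.
The first common window of at least 90 minutes is 09:30-12:00, so the earliest start is 09:30.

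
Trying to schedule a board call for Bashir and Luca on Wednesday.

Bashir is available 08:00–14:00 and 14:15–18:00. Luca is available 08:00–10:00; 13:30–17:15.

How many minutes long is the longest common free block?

180

Bashir ∩ Luca: 08:00-10:00, 13:30-14:00, 14:15-17:15.
So the common availability across everyone is 08:00-10:00, 13:30-14:00, 14:15-17:15.
The longest is 14:15-17:15 at 180 minutes.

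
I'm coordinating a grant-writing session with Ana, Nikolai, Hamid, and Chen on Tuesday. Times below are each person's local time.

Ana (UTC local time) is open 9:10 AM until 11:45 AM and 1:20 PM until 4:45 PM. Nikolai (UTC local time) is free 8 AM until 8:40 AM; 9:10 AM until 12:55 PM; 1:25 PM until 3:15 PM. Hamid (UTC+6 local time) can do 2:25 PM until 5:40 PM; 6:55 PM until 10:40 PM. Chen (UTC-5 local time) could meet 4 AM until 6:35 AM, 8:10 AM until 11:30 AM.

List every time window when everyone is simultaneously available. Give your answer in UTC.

09:10-11:35, 13:25-15:15

Ana in UTC: 09:10-11:45, 13:20-16:45.
Nikolai in UTC: 08:00-08:40, 09:10-12:55, 13:25-15:15.
Hamid in UTC: 08:25-11:40, 12:55-16:40 (subtract 6h to convert from UTC+6).
Chen in UTC: 09:00-11:35, 13:10-16:30 (add 5h to convert from UTC-5).
Ana ∩ Nikolai: 09:10-11:45, 13:25-15:15.
Ana ∩ Nikolai ∩ Hamid: 09:10-11:40, 13:25-15:15.
Ana ∩ Nikolai ∩ Hamid ∩ Chen: 09:10-11:35, 13:25-15:15.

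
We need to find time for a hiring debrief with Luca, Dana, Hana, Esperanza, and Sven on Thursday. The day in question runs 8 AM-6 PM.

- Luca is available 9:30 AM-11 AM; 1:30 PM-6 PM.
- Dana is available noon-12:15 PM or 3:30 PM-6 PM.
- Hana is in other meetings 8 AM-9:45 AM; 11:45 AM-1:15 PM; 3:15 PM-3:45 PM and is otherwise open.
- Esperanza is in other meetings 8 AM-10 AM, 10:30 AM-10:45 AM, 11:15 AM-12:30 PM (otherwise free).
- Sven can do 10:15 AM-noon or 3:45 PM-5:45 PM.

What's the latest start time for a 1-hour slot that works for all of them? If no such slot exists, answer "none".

Luca free: 09:30-11:00, 13:30-18:00.
Dana free: 12:00-12:15, 15:30-18:00.
Hana free: 09:45-11:45, 13:15-15:15, 15:45-18:00 (invert busy blocks within the working day).
Esperanza free: 10:00-10:30, 10:45-11:15, 12:30-18:00 (invert busy blocks within the working day).
Sven free: 10:15-12:00, 15:45-17:45.
Luca ∩ Dana: 15:30-18:00.
Luca ∩ Dana ∩ Hana: 15:45-18:00.
Luca ∩ Dana ∩ Hana ∩ Esperanza: 15:45-18:00.
Luca ∩ Dana ∩ Hana ∩ Esperanza ∩ Sven: 15:45-17:45.
Those are the intersection windows.
The last common window of at least 60 minutes is 15:45-17:45; a 60-minute meeting can start as late as 16:45 and still end by 17:45.

16:45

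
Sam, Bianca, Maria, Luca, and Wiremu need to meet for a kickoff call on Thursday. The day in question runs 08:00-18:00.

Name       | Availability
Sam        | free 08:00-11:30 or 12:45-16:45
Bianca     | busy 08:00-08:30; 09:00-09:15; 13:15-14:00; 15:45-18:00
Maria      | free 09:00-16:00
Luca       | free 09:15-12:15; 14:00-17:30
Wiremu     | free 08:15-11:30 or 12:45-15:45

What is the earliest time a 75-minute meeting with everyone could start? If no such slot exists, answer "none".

Sam free: 08:00-11:30, 12:45-16:45.
Bianca free: 08:30-09:00, 09:15-13:15, 14:00-15:45 (invert busy blocks within the working day).
Maria free: 09:00-16:00.
Luca free: 09:15-12:15, 14:00-17:30.
Wiremu free: 08:15-11:30, 12:45-15:45.
Sam ∩ Bianca: 08:30-09:00, 09:15-11:30, 12:45-13:15, 14:00-15:45.
Sam ∩ Bianca ∩ Maria: 09:15-11:30, 12:45-13:15, 14:00-15:45.
Sam ∩ Bianca ∩ Maria ∩ Luca: 09:15-11:30, 14:00-15:45.
Sam ∩ Bianca ∩ Maria ∩ Luca ∩ Wiremu: 09:15-11:30, 14:00-15:45.
Those are the intersection windows.
The first common window of at least 75 minutes is 09:15-11:30, so the earliest start is 09:15.

09:15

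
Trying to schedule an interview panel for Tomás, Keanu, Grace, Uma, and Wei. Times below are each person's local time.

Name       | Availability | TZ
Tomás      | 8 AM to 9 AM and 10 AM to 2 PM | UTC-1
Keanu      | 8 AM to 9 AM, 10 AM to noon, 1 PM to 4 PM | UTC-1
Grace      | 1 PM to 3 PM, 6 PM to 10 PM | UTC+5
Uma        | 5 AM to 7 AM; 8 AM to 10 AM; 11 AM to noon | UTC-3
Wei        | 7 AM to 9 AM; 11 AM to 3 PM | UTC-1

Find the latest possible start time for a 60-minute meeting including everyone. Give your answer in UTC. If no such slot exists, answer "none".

14:00

Tomás in UTC: 09:00-10:00, 11:00-15:00 (add 1h to convert from UTC-1).
Keanu in UTC: 09:00-10:00, 11:00-13:00, 14:00-17:00 (add 1h to convert from UTC-1).
Grace in UTC: 08:00-10:00, 13:00-17:00 (subtract 5h to convert from UTC+5).
Uma in UTC: 08:00-10:00, 11:00-13:00, 14:00-15:00 (add 3h to convert from UTC-3).
Wei in UTC: 08:00-10:00, 12:00-16:00 (add 1h to convert from UTC-1).
Tomás ∩ Keanu: 09:00-10:00, 11:00-13:00, 14:00-15:00.
Tomás ∩ Keanu ∩ Grace: 09:00-10:00, 14:00-15:00.
Tomás ∩ Keanu ∩ Grace ∩ Uma: 09:00-10:00, 14:00-15:00.
Tomás ∩ Keanu ∩ Grace ∩ Uma ∩ Wei: 09:00-10:00, 14:00-15:00.
The last common window of at least 60 minutes is 14:00-15:00; a 60-minute meeting can start as late as 14:00 and still end by 15:00.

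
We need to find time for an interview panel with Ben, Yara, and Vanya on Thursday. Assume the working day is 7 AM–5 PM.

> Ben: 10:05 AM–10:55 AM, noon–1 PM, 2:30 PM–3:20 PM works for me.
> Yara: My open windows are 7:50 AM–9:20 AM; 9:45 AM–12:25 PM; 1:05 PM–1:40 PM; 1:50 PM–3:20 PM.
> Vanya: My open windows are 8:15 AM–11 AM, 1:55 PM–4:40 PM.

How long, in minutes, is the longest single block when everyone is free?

50

Ben ∩ Yara: 10:05-10:55, 12:00-12:25, 14:30-15:20.
Ben ∩ Yara ∩ Vanya: 10:05-10:55, 14:30-15:20.
Those are the intersection windows.
The longest is 10:05-10:55 at 50 minutes.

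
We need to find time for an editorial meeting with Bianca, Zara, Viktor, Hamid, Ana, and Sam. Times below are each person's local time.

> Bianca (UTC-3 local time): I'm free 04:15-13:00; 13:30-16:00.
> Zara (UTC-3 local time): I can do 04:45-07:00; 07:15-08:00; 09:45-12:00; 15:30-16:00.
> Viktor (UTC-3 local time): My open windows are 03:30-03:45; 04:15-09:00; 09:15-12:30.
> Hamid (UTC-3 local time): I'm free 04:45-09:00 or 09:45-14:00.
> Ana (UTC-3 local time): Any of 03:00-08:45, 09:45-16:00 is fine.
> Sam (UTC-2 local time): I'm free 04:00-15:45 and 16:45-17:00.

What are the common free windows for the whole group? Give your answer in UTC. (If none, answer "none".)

07:45-10:00, 10:15-11:00, 12:45-15:00

Bianca in UTC: 07:15-16:00, 16:30-19:00 (add 3h to convert from UTC-3).
Zara in UTC: 07:45-10:00, 10:15-11:00, 12:45-15:00, 18:30-19:00 (add 3h to convert from UTC-3).
Viktor in UTC: 06:30-06:45, 07:15-12:00, 12:15-15:30 (add 3h to convert from UTC-3).
Hamid in UTC: 07:45-12:00, 12:45-17:00 (add 3h to convert from UTC-3).
Ana in UTC: 06:00-11:45, 12:45-19:00 (add 3h to convert from UTC-3).
Sam in UTC: 06:00-17:45, 18:45-19:00 (add 2h to convert from UTC-2).
Bianca ∩ Zara: 07:45-10:00, 10:15-11:00, 12:45-15:00, 18:30-19:00.
Bianca ∩ Zara ∩ Viktor: 07:45-10:00, 10:15-11:00, 12:45-15:00.
Bianca ∩ Zara ∩ Viktor ∩ Hamid: 07:45-10:00, 10:15-11:00, 12:45-15:00.
Bianca ∩ Zara ∩ Viktor ∩ Hamid ∩ Ana: 07:45-10:00, 10:15-11:00, 12:45-15:00.
Bianca ∩ Zara ∩ Viktor ∩ Hamid ∩ Ana ∩ Sam: 07:45-10:00, 10:15-11:00, 12:45-15:00.
Those are the intersection windows.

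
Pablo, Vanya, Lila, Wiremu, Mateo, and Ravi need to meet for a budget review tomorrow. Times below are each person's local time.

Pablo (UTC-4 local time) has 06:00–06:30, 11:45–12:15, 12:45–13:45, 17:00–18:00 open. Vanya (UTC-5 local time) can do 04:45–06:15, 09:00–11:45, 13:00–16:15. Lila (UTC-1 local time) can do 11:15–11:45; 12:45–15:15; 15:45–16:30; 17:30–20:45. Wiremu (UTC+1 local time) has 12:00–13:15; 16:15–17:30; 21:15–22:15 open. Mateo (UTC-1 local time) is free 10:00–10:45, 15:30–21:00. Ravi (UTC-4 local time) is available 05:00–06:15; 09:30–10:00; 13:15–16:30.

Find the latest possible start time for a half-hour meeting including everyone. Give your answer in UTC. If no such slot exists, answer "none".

none

Pablo in UTC: 10:00-10:30, 15:45-16:15, 16:45-17:45, 21:00-22:00 (add 4h to convert from UTC-4).
Vanya in UTC: 09:45-11:15, 14:00-16:45, 18:00-21:15 (add 5h to convert from UTC-5).
Lila in UTC: 12:15-12:45, 13:45-16:15, 16:45-17:30, 18:30-21:45 (add 1h to convert from UTC-1).
Wiremu in UTC: 11:00-12:15, 15:15-16:30, 20:15-21:15 (subtract 1h to convert from UTC+1).
Mateo in UTC: 11:00-11:45, 16:30-22:00 (add 1h to convert from UTC-1).
Ravi in UTC: 09:00-10:15, 13:30-14:00, 17:15-20:30 (add 4h to convert from UTC-4).
Pablo ∩ Vanya: 10:00-10:30, 15:45-16:15, 21:00-21:15.
Pablo ∩ Vanya ∩ Lila: 15:45-16:15, 21:00-21:15.
Pablo ∩ Vanya ∩ Lila ∩ Wiremu: 15:45-16:15, 21:00-21:15.
Pablo ∩ Vanya ∩ Lila ∩ Wiremu ∩ Mateo: 21:00-21:15.
Pablo ∩ Vanya ∩ Lila ∩ Wiremu ∩ Mateo ∩ Ravi: ∅.
There is no time when everyone is free.
No common window is at least 30 minutes long.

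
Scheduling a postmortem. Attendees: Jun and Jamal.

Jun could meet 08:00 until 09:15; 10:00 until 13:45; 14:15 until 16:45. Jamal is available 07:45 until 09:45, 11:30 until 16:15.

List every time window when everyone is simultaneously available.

Jun ∩ Jamal: 08:00-09:15, 11:30-13:45, 14:15-16:15.

08:00-09:15, 11:30-13:45, 14:15-16:15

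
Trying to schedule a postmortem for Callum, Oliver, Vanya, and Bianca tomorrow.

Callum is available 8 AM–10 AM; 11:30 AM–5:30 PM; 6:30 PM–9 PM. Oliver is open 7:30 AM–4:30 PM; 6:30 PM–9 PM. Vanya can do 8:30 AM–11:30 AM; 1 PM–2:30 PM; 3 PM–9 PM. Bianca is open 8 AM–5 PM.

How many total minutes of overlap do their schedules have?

270

Callum ∩ Oliver: 08:00-10:00, 11:30-16:30, 18:30-21:00.
Callum ∩ Oliver ∩ Vanya: 08:30-10:00, 13:00-14:30, 15:00-16:30, 18:30-21:00.
Callum ∩ Oliver ∩ Vanya ∩ Bianca: 08:30-10:00, 13:00-14:30, 15:00-16:30.
Summing the common windows: 90 + 90 + 90 = 270 minutes.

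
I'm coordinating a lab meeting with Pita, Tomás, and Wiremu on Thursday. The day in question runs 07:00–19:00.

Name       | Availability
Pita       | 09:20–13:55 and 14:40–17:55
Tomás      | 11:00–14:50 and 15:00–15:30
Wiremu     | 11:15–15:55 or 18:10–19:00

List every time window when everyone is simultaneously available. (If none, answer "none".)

Pita ∩ Tomás: 11:00-13:55, 14:40-14:50, 15:00-15:30.
Pita ∩ Tomás ∩ Wiremu: 11:15-13:55, 14:40-14:50, 15:00-15:30.
So the common availability across everyone is 11:15-13:55, 14:40-14:50, 15:00-15:30.

11:15-13:55, 14:40-14:50, 15:00-15:30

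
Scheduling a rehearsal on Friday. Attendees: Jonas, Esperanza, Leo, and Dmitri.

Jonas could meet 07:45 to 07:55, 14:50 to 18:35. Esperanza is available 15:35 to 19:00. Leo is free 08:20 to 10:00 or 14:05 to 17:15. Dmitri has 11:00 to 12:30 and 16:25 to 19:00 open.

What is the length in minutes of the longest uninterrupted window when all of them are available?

50

Jonas ∩ Esperanza: 15:35-18:35.
Jonas ∩ Esperanza ∩ Leo: 15:35-17:15.
Jonas ∩ Esperanza ∩ Leo ∩ Dmitri: 16:25-17:15.
The longest is 16:25-17:15 at 50 minutes.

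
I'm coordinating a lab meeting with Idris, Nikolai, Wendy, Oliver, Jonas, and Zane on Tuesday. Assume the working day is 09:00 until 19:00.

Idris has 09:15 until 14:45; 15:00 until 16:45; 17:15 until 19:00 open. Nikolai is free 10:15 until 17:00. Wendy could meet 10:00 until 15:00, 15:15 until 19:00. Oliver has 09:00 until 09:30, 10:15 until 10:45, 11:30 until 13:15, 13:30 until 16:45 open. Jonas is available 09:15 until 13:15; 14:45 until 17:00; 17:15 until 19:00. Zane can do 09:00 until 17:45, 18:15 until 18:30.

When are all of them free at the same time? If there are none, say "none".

10:15-10:45, 11:30-13:15, 15:15-16:45

Idris ∩ Nikolai: 10:15-14:45, 15:00-16:45.
Idris ∩ Nikolai ∩ Wendy: 10:15-14:45, 15:15-16:45.
Idris ∩ Nikolai ∩ Wendy ∩ Oliver: 10:15-10:45, 11:30-13:15, 13:30-14:45, 15:15-16:45.
Idris ∩ Nikolai ∩ Wendy ∩ Oliver ∩ Jonas: 10:15-10:45, 11:30-13:15, 15:15-16:45.
Idris ∩ Nikolai ∩ Wendy ∩ Oliver ∩ Jonas ∩ Zane: 10:15-10:45, 11:30-13:15, 15:15-16:45.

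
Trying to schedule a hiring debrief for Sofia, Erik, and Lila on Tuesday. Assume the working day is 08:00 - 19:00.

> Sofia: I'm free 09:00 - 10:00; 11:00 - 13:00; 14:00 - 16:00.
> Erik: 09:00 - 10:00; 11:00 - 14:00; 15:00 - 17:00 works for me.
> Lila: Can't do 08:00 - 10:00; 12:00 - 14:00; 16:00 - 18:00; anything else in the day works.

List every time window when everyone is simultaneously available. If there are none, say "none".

Sofia free: 09:00-10:00, 11:00-13:00, 14:00-16:00.
Erik free: 09:00-10:00, 11:00-14:00, 15:00-17:00.
Lila free: 10:00-12:00, 14:00-16:00, 18:00-19:00 (invert busy blocks within the working day).
Sofia ∩ Erik: 09:00-10:00, 11:00-13:00, 15:00-16:00.
Sofia ∩ Erik ∩ Lila: 11:00-12:00, 15:00-16:00.

11:00-12:00, 15:00-16:00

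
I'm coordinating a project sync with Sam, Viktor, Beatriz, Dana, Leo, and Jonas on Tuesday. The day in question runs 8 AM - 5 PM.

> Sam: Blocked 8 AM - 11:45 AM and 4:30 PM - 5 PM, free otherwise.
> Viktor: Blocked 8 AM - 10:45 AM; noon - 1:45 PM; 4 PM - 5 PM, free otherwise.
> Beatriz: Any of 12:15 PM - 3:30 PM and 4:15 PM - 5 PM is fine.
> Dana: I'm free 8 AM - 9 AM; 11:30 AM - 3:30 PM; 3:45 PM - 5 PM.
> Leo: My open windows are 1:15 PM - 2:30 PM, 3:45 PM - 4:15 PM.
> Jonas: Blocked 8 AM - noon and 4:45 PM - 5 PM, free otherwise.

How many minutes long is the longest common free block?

45

Sam free: 11:45-16:30 (invert busy blocks within the working day).
Viktor free: 10:45-12:00, 13:45-16:00 (invert busy blocks within the working day).
Beatriz free: 12:15-15:30, 16:15-17:00.
Dana free: 08:00-09:00, 11:30-15:30, 15:45-17:00.
Leo free: 13:15-14:30, 15:45-16:15.
Jonas free: 12:00-16:45 (invert busy blocks within the working day).
Sam ∩ Viktor: 11:45-12:00, 13:45-16:00.
Sam ∩ Viktor ∩ Beatriz: 13:45-15:30.
Sam ∩ Viktor ∩ Beatriz ∩ Dana: 13:45-15:30.
Sam ∩ Viktor ∩ Beatriz ∩ Dana ∩ Leo: 13:45-14:30.
Sam ∩ Viktor ∩ Beatriz ∩ Dana ∩ Leo ∩ Jonas: 13:45-14:30.
The longest is 13:45-14:30 at 45 minutes.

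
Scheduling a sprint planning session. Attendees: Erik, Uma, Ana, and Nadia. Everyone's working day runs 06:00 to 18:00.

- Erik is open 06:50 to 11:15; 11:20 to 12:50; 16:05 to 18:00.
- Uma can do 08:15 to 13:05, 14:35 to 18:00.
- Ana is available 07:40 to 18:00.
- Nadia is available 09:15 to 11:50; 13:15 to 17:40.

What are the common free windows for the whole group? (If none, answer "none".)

09:15-11:15, 11:20-11:50, 16:05-17:40

Erik ∩ Uma: 08:15-11:15, 11:20-12:50, 16:05-18:00.
Erik ∩ Uma ∩ Ana: 08:15-11:15, 11:20-12:50, 16:05-18:00.
Erik ∩ Uma ∩ Ana ∩ Nadia: 09:15-11:15, 11:20-11:50, 16:05-17:40.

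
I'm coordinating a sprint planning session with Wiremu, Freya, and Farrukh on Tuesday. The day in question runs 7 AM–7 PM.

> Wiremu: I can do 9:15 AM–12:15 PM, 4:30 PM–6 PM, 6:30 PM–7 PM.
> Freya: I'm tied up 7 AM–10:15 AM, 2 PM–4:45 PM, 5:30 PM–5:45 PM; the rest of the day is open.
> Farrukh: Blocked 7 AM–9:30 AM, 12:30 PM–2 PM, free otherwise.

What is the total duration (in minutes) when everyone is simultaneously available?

210

Wiremu free: 09:15-12:15, 16:30-18:00, 18:30-19:00.
Freya free: 10:15-14:00, 16:45-17:30, 17:45-19:00 (invert busy blocks within the working day).
Farrukh free: 09:30-12:30, 14:00-19:00 (invert busy blocks within the working day).
Wiremu ∩ Freya: 10:15-12:15, 16:45-17:30, 17:45-18:00, 18:30-19:00.
Wiremu ∩ Freya ∩ Farrukh: 10:15-12:15, 16:45-17:30, 17:45-18:00, 18:30-19:00.
Those are the intersection windows.
Summing the common windows: 120 + 45 + 15 + 30 = 210 minutes.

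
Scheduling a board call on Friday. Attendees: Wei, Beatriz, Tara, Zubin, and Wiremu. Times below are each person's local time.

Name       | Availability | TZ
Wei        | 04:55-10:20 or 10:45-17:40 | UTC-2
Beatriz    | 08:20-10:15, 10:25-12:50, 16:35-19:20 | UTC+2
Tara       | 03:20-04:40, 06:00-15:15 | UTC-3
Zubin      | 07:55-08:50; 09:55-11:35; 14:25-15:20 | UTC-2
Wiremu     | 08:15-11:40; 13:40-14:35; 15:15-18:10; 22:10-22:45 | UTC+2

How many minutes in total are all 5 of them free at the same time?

Wei in UTC: 06:55-12:20, 12:45-19:40 (add 2h to convert from UTC-2).
Beatriz in UTC: 06:20-08:15, 08:25-10:50, 14:35-17:20 (subtract 2h to convert from UTC+2).
Tara in UTC: 06:20-07:40, 09:00-18:15 (add 3h to convert from UTC-3).
Zubin in UTC: 09:55-10:50, 11:55-13:35, 16:25-17:20 (add 2h to convert from UTC-2).
Wiremu in UTC: 06:15-09:40, 11:40-12:35, 13:15-16:10, 20:10-20:45 (subtract 2h to convert from UTC+2).
Wei ∩ Beatriz: 06:55-08:15, 08:25-10:50, 14:35-17:20.
Wei ∩ Beatriz ∩ Tara: 06:55-07:40, 09:00-10:50, 14:35-17:20.
Wei ∩ Beatriz ∩ Tara ∩ Zubin: 09:55-10:50, 16:25-17:20.
Wei ∩ Beatriz ∩ Tara ∩ Zubin ∩ Wiremu: ∅.
There is no time when everyone is free.
There is no common window, so the total is 0 minutes.

0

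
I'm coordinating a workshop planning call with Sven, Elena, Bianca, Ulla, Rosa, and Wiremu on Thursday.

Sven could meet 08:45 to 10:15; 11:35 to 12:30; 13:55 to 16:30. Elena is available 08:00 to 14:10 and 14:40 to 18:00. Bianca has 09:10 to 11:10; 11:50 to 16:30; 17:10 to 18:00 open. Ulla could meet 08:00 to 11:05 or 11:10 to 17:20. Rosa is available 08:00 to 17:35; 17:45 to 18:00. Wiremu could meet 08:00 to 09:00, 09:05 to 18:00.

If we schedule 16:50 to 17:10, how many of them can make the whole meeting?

4

Elena, Ulla, Rosa, and Wiremu can make the full 16:50-17:10 slot — that's 4.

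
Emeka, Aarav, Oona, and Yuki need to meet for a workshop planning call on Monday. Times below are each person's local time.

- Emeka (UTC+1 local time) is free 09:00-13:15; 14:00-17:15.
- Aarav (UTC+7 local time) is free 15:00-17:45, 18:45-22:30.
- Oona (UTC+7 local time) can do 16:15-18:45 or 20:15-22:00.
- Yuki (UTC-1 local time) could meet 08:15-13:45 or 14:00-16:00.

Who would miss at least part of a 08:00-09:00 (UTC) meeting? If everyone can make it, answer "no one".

Emeka in UTC: 08:00-12:15, 13:00-16:15 (subtract 1h to convert from UTC+1).
Aarav in UTC: 08:00-10:45, 11:45-15:30 (subtract 7h to convert from UTC+7).
Oona in UTC: 09:15-11:45, 13:15-15:00 (subtract 7h to convert from UTC+7).
Yuki in UTC: 09:15-14:45, 15:00-17:00 (add 1h to convert from UTC-1).
Emeka: free for 08:00-09:00. Aarav: free for 08:00-09:00. Oona: not fully free for 08:00-09:00. Yuki: not fully free for 08:00-09:00.

Oona, Yuki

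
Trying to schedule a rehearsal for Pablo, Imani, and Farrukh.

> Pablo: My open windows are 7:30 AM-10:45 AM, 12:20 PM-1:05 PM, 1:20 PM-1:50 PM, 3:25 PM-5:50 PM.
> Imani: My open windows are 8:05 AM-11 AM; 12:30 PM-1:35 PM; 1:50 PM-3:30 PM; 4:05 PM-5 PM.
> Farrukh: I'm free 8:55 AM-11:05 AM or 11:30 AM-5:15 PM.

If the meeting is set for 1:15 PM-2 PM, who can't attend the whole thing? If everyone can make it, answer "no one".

Pablo: not fully free for 13:15-14:00. Imani: not fully free for 13:15-14:00. Farrukh: free for 13:15-14:00.

Imani, Pablo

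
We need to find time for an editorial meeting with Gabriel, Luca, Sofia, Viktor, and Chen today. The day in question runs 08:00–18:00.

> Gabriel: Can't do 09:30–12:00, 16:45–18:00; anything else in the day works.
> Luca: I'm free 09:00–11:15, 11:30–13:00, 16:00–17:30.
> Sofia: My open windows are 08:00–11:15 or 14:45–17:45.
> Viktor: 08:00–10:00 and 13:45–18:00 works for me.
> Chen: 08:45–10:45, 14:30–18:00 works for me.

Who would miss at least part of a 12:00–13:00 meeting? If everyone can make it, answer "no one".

Chen, Sofia, Viktor

Gabriel free: 08:00-09:30, 12:00-16:45 (invert busy blocks within the working day).
Luca free: 09:00-11:15, 11:30-13:00, 16:00-17:30.
Sofia free: 08:00-11:15, 14:45-17:45.
Viktor free: 08:00-10:00, 13:45-18:00.
Chen free: 08:45-10:45, 14:30-18:00.
Gabriel: free for 12:00-13:00. Luca: free for 12:00-13:00. Sofia: not fully free for 12:00-13:00. Viktor: not fully free for 12:00-13:00. Chen: not fully free for 12:00-13:00.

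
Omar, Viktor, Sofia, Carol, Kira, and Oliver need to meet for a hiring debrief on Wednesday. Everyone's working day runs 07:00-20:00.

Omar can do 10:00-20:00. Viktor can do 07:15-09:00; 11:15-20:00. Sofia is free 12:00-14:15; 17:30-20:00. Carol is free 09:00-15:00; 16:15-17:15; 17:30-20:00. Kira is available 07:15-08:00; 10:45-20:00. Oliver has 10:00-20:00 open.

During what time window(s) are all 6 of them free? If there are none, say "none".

12:00-14:15, 17:30-20:00

Omar ∩ Viktor: 11:15-20:00.
Omar ∩ Viktor ∩ Sofia: 12:00-14:15, 17:30-20:00.
Omar ∩ Viktor ∩ Sofia ∩ Carol: 12:00-14:15, 17:30-20:00.
Omar ∩ Viktor ∩ Sofia ∩ Carol ∩ Kira: 12:00-14:15, 17:30-20:00.
Omar ∩ Viktor ∩ Sofia ∩ Carol ∩ Kira ∩ Oliver: 12:00-14:15, 17:30-20:00.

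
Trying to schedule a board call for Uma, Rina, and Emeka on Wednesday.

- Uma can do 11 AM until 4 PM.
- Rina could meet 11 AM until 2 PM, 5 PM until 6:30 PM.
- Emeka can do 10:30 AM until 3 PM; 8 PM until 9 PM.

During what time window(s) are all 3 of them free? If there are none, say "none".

Uma ∩ Rina: 11:00-14:00.
Uma ∩ Rina ∩ Emeka: 11:00-14:00.

11:00-14:00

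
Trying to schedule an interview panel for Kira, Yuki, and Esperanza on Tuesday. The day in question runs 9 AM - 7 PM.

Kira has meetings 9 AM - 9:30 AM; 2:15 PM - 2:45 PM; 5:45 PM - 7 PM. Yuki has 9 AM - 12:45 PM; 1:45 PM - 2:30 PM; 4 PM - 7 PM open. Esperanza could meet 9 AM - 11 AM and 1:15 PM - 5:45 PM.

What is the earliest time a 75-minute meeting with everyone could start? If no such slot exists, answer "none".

Kira free: 09:30-14:15, 14:45-17:45 (invert busy blocks within the working day).
Yuki free: 09:00-12:45, 13:45-14:30, 16:00-19:00.
Esperanza free: 09:00-11:00, 13:15-17:45.
Kira ∩ Yuki: 09:30-12:45, 13:45-14:15, 16:00-17:45.
Kira ∩ Yuki ∩ Esperanza: 09:30-11:00, 13:45-14:15, 16:00-17:45.
The first common window of at least 75 minutes is 09:30-11:00, so the earliest start is 09:30.

09:30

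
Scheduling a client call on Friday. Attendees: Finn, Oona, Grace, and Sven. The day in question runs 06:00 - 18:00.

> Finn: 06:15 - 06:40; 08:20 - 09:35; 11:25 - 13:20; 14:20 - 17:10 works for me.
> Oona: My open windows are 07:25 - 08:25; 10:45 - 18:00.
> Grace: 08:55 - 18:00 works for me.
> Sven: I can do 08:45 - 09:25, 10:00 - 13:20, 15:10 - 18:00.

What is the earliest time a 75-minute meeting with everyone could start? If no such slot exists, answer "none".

11:25

Finn ∩ Oona: 08:20-08:25, 11:25-13:20, 14:20-17:10.
Finn ∩ Oona ∩ Grace: 11:25-13:20, 14:20-17:10.
Finn ∩ Oona ∩ Grace ∩ Sven: 11:25-13:20, 15:10-17:10.
The first common window of at least 75 minutes is 11:25-13:20, so the earliest start is 11:25.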